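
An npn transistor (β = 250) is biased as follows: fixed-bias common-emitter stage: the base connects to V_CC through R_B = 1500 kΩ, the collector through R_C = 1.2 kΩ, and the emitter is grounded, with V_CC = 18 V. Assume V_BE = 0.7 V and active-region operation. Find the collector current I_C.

Base loop: V_CC = I_B·R_B + V_BE, so I_B = (18 − 0.7)/1500 kΩ = 0.0115 mA.
In the active region I_C = β·I_B = 250 × 0.0115 = 2.88 mA.
Collector loop: V_CE = V_CC − I_C·R_C = 18 − 2.88×1.2 = 14.5 V.
Since V_CE = 14.5 V > V_CE(sat) ≈ 0.2 V, the transistor is in the active region as assumed.

I_C ≈ 2.9 mA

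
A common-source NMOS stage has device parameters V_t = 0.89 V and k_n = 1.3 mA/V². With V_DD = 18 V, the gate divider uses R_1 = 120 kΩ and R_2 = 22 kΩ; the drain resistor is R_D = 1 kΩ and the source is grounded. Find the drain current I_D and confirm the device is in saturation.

I_D ≈ 2.3 mA

V_G = V_DD·R_2/(R_1+R_2) = 18×22/142 = 2.79 V. With the source grounded, V_GS = V_G = 2.79 V.
Assume saturation: I_D = (k_n/2)(V_GS − V_t)² = (1.3/2)×(2.79 − 0.89)² = 0.65×1.9² = 2.34 mA.
V_DS = V_DD − I_D·R_D = 18 − 2.34×1 = 15.7 V.
Saturation requires V_DS ≥ V_GS − V_t = 1.9 V; 15.7 ≥ 1.9 ✓.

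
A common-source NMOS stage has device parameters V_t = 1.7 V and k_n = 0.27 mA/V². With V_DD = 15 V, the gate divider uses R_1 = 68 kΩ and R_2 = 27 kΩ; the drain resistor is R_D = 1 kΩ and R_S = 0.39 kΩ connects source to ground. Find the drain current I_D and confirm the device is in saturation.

V_G = V_DD·R_2/(R_1+R_2) = 15×27/95 = 4.26 V.
Assume saturation: I_D = (k_n/2)(V_GS − V_t)² with V_GS = V_G − I_D·R_S = 4.26 − 0.39·I_D.
Substituting gives 0.0205·I_D² − 1.27·I_D + 0.887 = 0, with roots I_D = 0.706 or 61.1 mA.
The root I_D = 61.1 mA gives V_GS = -19.6 V ≤ V_t, so take I_D = 0.706 mA.
Then V_GS = 3.99 V and V_DS = V_DD − I_D(R_D+R_S) = 15 − 0.706×1.39 = 14 V.
Saturation requires V_DS ≥ V_GS − V_t = 2.29 V; 14 ≥ 2.29 ✓.

I_D ≈ 0.71 mA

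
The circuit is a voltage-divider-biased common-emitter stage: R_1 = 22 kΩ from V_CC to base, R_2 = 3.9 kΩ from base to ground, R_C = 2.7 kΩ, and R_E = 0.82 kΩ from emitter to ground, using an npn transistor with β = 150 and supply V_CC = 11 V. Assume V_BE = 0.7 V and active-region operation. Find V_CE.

Thevenize the base divider: V_Th = V_CC·R_2/(R_1+R_2) = 11×3.9/25.9 = 1.66 V, R_Th = R_1‖R_2 = 3.31 kΩ.
Base-emitter loop: V_Th = I_B·R_Th + V_BE + (β+1)I_B·R_E, so I_B = (1.66 − 0.7) / (3.31 + 151×0.82) = 0.00752 mA.
I_C = β·I_B = 150×0.00752 = 1.13 mA, and I_E = (β+1)I_B = 1.14 mA.
V_CE = V_CC − I_C·R_C − I_E·R_E = 11 − 1.13×2.7 − 1.14×0.82 = 7.02 V.
V_CE = 7.02 V > 0.2 V confirms active-region operation.

V_CE ≈ 7 V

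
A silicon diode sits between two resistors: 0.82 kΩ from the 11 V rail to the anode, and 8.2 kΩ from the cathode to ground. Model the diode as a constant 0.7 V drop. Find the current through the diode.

I ≈ 1.1 mA

The two resistors are in series with the diode, so KVL gives 11 = I·0.82 + 0.7 + I·8.2.
I = (11 − 0.7) / (0.82 + 8.2) kΩ = 10.3 / 9.02 = 1.14 mA.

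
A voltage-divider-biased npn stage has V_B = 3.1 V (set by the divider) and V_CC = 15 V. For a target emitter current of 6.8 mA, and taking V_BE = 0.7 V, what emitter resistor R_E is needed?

V_E = V_B − V_BE = 3.1 − 0.7 = 2.4 V.
R_E = V_E / I_E = 2.4 / 6.8 = 0.353 kΩ.

R_E ≈ 0.35 kΩ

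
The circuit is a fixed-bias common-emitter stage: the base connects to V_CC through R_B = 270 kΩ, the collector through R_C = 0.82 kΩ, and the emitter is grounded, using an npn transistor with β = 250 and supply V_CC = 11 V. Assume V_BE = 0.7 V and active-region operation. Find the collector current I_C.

I_C ≈ 9.5 mA

Base loop: V_CC = I_B·R_B + V_BE, so I_B = (11 − 0.7)/270 kΩ = 0.0381 mA.
In the active region I_C = β·I_B = 250 × 0.0381 = 9.54 mA.
Collector loop: V_CE = V_CC − I_C·R_C = 11 − 9.54×0.82 = 3.18 V.
Since V_CE = 3.18 V > V_CE(sat) ≈ 0.2 V, the transistor is in the active region as assumed.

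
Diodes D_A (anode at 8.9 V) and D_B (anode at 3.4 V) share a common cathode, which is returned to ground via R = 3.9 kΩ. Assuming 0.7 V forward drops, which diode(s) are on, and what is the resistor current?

Only D_A conducts; I_R ≈ 2.1 mA

Assume both conduct. Then node N would need to be at both 8.9−0.7 = 8.2 V and 3.4−0.7 = 2.7 V, which is impossible.
Assume only D_A conducts: V_N = 8.9 − 0.7 = 8.2 V, so I_R = 8.2/3.9 = 2.1 mA.
Check D_B: its anode-to-cathode voltage is 3.4 − 8.2 = -4.8 V < 0.7 V, so it is off. The assumption is consistent.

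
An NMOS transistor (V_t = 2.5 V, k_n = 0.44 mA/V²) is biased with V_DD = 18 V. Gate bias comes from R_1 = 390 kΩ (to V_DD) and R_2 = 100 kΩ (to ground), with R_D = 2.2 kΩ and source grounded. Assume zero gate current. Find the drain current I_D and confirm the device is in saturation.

V_G = V_DD·R_2/(R_1+R_2) = 18×100/490 = 3.67 V. With the source grounded, V_GS = V_G = 3.67 V.
Assume saturation: I_D = (k_n/2)(V_GS − V_t)² = (0.44/2)×(3.67 − 2.5)² = 0.22×1.17² = 0.303 mA.
V_DS = V_DD − I_D·R_D = 18 − 0.303×2.2 = 17.3 V.
Saturation requires V_DS ≥ V_GS − V_t = 1.17 V; 17.3 ≥ 1.17 ✓.

I_D ≈ 0.3 mA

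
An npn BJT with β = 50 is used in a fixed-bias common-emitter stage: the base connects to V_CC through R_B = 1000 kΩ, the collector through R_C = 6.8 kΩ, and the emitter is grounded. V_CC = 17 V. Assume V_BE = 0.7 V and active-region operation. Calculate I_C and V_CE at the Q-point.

I_C ≈ 0.82 mA, V_CE ≈ 11 V

Base loop: V_CC = I_B·R_B + V_BE, so I_B = (17 − 0.7)/1000 kΩ = 0.0163 mA.
In the active region I_C = β·I_B = 50 × 0.0163 = 0.815 mA.
Collector loop: V_CE = V_CC − I_C·R_C = 17 − 0.815×6.8 = 11.5 V.
Since V_CE = 11.5 V > V_CE(sat) ≈ 0.2 V, the transistor is in the active region as assumed.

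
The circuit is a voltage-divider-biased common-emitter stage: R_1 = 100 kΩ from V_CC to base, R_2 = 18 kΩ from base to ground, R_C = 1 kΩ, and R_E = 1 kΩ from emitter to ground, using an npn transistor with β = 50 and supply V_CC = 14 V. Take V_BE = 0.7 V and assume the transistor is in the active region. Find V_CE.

V_CE ≈ 12 V

Thevenize the base divider: V_Th = V_CC·R_2/(R_1+R_2) = 14×18/118 = 2.14 V, R_Th = R_1‖R_2 = 15.3 kΩ.
Base-emitter loop: V_Th = I_B·R_Th + V_BE + (β+1)I_B·R_E, so I_B = (2.14 − 0.7) / (15.3 + 51×1) = 0.0217 mA.
I_C = β·I_B = 50×0.0217 = 1.08 mA, and I_E = (β+1)I_B = 1.11 mA.
V_CE = V_CC − I_C·R_C − I_E·R_E = 14 − 1.08×1 − 1.11×1 = 11.8 V.
V_CE = 11.8 V > 0.2 V confirms active-region operation.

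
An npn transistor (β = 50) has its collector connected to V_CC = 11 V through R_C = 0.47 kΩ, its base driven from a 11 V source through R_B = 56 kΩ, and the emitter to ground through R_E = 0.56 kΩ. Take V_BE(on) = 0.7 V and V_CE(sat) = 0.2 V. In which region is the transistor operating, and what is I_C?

active; I_C ≈ 6.1 mA

Assume active. Base-emitter loop: I_B = (V_BB − V_BE)/(R_B + (β+1)R_E) = (11 − 0.7)/(56 + 51×0.56) = 0.122 mA.
I_C = β·I_B = 50×0.122 = 6.09 mA.
V_CE = V_CC − I_C·R_C − I_E·R_E = 11 − 6.09×0.47 − 6.21×0.56 = 4.66 V > V_CE(sat), so the active-region assumption holds.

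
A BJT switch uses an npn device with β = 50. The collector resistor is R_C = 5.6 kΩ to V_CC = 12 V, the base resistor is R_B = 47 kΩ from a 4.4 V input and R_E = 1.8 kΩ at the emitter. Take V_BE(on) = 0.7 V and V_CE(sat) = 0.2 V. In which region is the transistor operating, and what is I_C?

Assume active. Base-emitter loop: I_B = (V_BB − V_BE)/(R_B + (β+1)R_E) = (4.4 − 0.7)/(47 + 51×1.8) = 0.0267 mA.
I_C = β·I_B = 50×0.0267 = 1.33 mA.
V_CE = V_CC − I_C·R_C − I_E·R_E = 12 − 1.33×5.6 − 1.36×1.8 = 2.09 V > V_CE(sat), so the active-region assumption holds.

active; I_C ≈ 1.3 mA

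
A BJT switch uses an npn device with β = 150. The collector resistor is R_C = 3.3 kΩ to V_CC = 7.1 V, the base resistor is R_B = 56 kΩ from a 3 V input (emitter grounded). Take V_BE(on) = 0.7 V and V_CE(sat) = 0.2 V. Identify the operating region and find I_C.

Assume active: I_B = (3 − 0.7)/56 = 0.0411 mA, giving I_C = β·I_B = 6.16 mA.
But then V_CE = 7.1 − 6.16×3.3 = -13.2 V < V_CE(sat) = 0.2 V — impossible in the active region.
So the transistor is saturated. With V_CE = 0.2 V, I_C = (V_CC − 0.2)/R_C = 6.9/3.3 = 2.09 mA.
Check: β·I_B = 6.16 mA > I_C = 2.09 mA, confirming saturation.

saturation; I_C ≈ 2.1 mA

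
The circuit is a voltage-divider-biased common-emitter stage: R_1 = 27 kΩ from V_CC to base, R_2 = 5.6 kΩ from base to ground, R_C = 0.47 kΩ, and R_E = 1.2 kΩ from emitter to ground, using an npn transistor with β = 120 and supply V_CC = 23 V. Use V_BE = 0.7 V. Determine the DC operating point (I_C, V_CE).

Thevenize the base divider: V_Th = V_CC·R_2/(R_1+R_2) = 23×5.6/32.6 = 3.95 V, R_Th = R_1‖R_2 = 4.64 kΩ.
Base-emitter loop: V_Th = I_B·R_Th + V_BE + (β+1)I_B·R_E, so I_B = (3.95 − 0.7) / (4.64 + 121×1.2) = 0.0217 mA.
I_C = β·I_B = 120×0.0217 = 2.6 mA, and I_E = (β+1)I_B = 2.63 mA.
V_CE = V_CC − I_C·R_C − I_E·R_E = 23 − 2.6×0.47 − 2.63×1.2 = 18.6 V.
V_CE = 18.6 V > 0.2 V confirms active-region operation.

I_C ≈ 2.6 mA, V_CE ≈ 19 V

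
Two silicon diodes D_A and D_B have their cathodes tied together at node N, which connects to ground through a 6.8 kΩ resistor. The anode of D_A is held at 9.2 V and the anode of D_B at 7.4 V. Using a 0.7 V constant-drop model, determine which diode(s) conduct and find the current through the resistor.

Assume both conduct. Then node N would need to be at both 9.2−0.7 = 8.5 V and 7.4−0.7 = 6.7 V, which is impossible.
Assume only D_A conducts: V_N = 9.2 − 0.7 = 8.5 V, so I_R = 8.5/6.8 = 1.25 mA.
Check D_B: its anode-to-cathode voltage is 7.4 − 8.5 = -1.1 V < 0.7 V, so it is off. The assumption is consistent.

Only D_A conducts; I_R ≈ 1.2 mA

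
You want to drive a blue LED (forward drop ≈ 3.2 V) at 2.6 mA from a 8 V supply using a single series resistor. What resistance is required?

The resistor drops V_S − V_D = 8 − 3.2 = 4.8 V at 2.6 mA.
R = 4.8 V / 2.6 mA = 1.85 kΩ.

R ≈ 1.8 kΩ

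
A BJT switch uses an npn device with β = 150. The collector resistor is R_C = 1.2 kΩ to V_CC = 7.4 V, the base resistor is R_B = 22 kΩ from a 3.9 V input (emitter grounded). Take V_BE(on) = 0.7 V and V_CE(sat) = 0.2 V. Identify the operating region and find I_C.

saturation; I_C ≈ 6 mA

Assume active: I_B = (3.9 − 0.7)/22 = 0.145 mA, giving I_C = β·I_B = 21.8 mA.
But then V_CE = 7.4 − 21.8×1.2 = -18.8 V < V_CE(sat) = 0.2 V — impossible in the active region.
So the transistor is saturated. With V_CE = 0.2 V, I_C = (V_CC − 0.2)/R_C = 7.2/1.2 = 6 mA.
Check: β·I_B = 21.8 mA > I_C = 6 mA, confirming saturation.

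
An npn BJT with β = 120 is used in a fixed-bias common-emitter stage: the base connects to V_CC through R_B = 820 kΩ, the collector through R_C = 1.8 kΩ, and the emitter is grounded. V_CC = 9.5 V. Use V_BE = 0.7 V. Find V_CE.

V_CE ≈ 7.2 V

Base loop: V_CC = I_B·R_B + V_BE, so I_B = (9.5 − 0.7)/820 kΩ = 0.0107 mA.
In the active region I_C = β·I_B = 120 × 0.0107 = 1.29 mA.
Collector loop: V_CE = V_CC − I_C·R_C = 9.5 − 1.29×1.8 = 7.18 V.
Since V_CE = 7.18 V > V_CE(sat) ≈ 0.2 V, the transistor is in the active region as assumed.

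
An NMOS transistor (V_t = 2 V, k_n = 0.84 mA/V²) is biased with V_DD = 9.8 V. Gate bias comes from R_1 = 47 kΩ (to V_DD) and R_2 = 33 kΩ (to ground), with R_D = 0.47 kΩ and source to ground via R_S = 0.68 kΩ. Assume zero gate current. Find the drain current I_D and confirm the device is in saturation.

I_D ≈ 0.88 mA

V_G = V_DD·R_2/(R_1+R_2) = 9.8×33/80 = 4.04 V.
Assume saturation: I_D = (k_n/2)(V_GS − V_t)² with V_GS = V_G − I_D·R_S = 4.04 − 0.68·I_D.
Substituting gives 0.194·I_D² − 2.17·I_D + 1.75 = 0, with roots I_D = 0.878 or 10.3 mA.
The root I_D = 10.3 mA gives V_GS = -2.95 V ≤ V_t, so take I_D = 0.878 mA.
Then V_GS = 3.45 V and V_DS = V_DD − I_D(R_D+R_S) = 9.8 − 0.878×1.15 = 8.79 V.
Saturation requires V_DS ≥ V_GS − V_t = 1.45 V; 8.79 ≥ 1.45 ✓.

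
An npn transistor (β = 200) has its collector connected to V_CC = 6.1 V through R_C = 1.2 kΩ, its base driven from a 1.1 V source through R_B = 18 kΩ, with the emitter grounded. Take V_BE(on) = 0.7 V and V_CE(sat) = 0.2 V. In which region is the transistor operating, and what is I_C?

active; I_C ≈ 4.4 mA

Assume active. Base-emitter loop: I_B = (V_BB − V_BE)/R_B = (1.1 − 0.7)/18 = 0.0222 mA.
I_C = β·I_B = 200×0.0222 = 4.44 mA.
V_CE = V_CC − I_C·R_C = 6.1 − 4.44×1.2 = 0.767 V > V_CE(sat), so the active-region assumption holds.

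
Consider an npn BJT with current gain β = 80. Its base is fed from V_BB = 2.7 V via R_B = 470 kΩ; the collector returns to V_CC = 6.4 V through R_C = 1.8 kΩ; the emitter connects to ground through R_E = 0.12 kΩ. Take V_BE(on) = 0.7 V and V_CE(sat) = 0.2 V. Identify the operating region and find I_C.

active; I_C ≈ 0.33 mA

Assume active. Base-emitter loop: I_B = (V_BB − V_BE)/(R_B + (β+1)R_E) = (2.7 − 0.7)/(470 + 81×0.12) = 0.00417 mA.
I_C = β·I_B = 80×0.00417 = 0.334 mA.
V_CE = V_CC − I_C·R_C − I_E·R_E = 6.4 − 0.334×1.8 − 0.338×0.12 = 5.76 V > V_CE(sat), so the active-region assumption holds.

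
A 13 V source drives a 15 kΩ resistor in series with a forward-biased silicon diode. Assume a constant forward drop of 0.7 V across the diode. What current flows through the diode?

KVL around the loop: 13 = V_D + I·R = 0.7 + I × 15 kΩ.
So I = (13 − 0.7) / 15 kΩ = 12.3 / 15 = 0.82 mA.

I ≈ 0.82 mA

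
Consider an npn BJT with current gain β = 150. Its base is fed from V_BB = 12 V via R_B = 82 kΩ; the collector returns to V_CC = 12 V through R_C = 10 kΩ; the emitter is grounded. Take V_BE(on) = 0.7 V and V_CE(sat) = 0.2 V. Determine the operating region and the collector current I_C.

saturation; I_C ≈ 1.2 mA

Assume active: I_B = (12 − 0.7)/82 = 0.138 mA, giving I_C = β·I_B = 20.7 mA.
But then V_CE = 12 − 20.7×10 = -195 V < V_CE(sat) = 0.2 V — impossible in the active region.
So the transistor is saturated. With V_CE = 0.2 V, I_C = (V_CC − 0.2)/R_C = 11.8/10 = 1.18 mA.
Check: β·I_B = 20.7 mA > I_C = 1.18 mA, confirming saturation.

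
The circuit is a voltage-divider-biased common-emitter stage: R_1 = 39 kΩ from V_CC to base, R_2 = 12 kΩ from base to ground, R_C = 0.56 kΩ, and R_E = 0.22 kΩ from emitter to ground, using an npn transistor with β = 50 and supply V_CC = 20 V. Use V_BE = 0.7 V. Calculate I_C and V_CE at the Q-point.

I_C ≈ 9.8 mA, V_CE ≈ 12 V

Thevenize the base divider: V_Th = V_CC·R_2/(R_1+R_2) = 20×12/51 = 4.71 V, R_Th = R_1‖R_2 = 9.18 kΩ.
Base-emitter loop: V_Th = I_B·R_Th + V_BE + (β+1)I_B·R_E, so I_B = (4.71 − 0.7) / (9.18 + 51×0.22) = 0.196 mA.
I_C = β·I_B = 50×0.196 = 9.82 mA, and I_E = (β+1)I_B = 10 mA.
V_CE = V_CC − I_C·R_C − I_E·R_E = 20 − 9.82×0.56 − 10×0.22 = 12.3 V.
V_CE = 12.3 V > 0.2 V confirms active-region operation.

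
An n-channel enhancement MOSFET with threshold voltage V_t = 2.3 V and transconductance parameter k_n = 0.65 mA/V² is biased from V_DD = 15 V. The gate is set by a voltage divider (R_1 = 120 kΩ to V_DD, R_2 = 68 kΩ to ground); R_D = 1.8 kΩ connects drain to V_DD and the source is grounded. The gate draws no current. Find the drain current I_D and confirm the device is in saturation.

I_D ≈ 3.2 mA

V_G = V_DD·R_2/(R_1+R_2) = 15×68/188 = 5.43 V. With the source grounded, V_GS = V_G = 5.43 V.
Assume saturation: I_D = (k_n/2)(V_GS − V_t)² = (0.65/2)×(5.43 − 2.3)² = 0.325×3.13² = 3.17 mA.
V_DS = V_DD − I_D·R_D = 15 − 3.17×1.8 = 9.29 V.
Saturation requires V_DS ≥ V_GS − V_t = 3.13 V; 9.29 ≥ 3.13 ✓.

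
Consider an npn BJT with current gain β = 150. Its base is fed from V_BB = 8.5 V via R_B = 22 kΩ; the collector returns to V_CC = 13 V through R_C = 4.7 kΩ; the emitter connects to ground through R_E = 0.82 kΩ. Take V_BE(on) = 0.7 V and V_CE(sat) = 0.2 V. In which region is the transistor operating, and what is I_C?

saturation; I_C ≈ 2.3 mA

Assume active: I_B = (8.5 − 0.7)/(22 + 151×0.82) = 0.0535 mA, I_C = β·I_B = 8.02 mA.
Then V_CE = 13 − 8.02×4.7 − 8.08×0.82 = -31.3 V < 0.2 V — the active assumption fails.
Re-solve with V_CE = 0.2 V. KCL at the emitter: V_E/R_E = (V_BB−0.7−V_E)/R_B + (V_CC−0.2−V_E)/R_C, giving V_E = 2.08 V.
I_C = (V_CC − 0.2 − V_E)/R_C = (12.8 − 2.08)/4.7 = 2.28 mA.
Check: I_B = (7.8 − 2.08)/22 = 0.26 mA, and β·I_B = 39 mA > I_C, confirming saturation.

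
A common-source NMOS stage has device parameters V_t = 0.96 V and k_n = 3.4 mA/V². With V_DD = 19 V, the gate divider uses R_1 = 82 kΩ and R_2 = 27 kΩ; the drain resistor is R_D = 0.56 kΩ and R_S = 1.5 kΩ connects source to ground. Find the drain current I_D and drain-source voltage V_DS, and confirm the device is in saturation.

V_G = V_DD·R_2/(R_1+R_2) = 19×27/109 = 4.71 V.
Assume saturation: I_D = (k_n/2)(V_GS − V_t)² with V_GS = V_G − I_D·R_S = 4.71 − 1.5·I_D.
Substituting gives 3.82·I_D² − 20.1·I_D + 23.9 = 0, with roots I_D = 1.81 or 3.45 mA.
The root I_D = 3.45 mA gives V_GS = -0.464 V ≤ V_t, so take I_D = 1.81 mA.
Then V_GS = 1.99 V and V_DS = V_DD − I_D(R_D+R_S) = 19 − 1.81×2.06 = 15.3 V.
Saturation requires V_DS ≥ V_GS − V_t = 1.03 V; 15.3 ≥ 1.03 ✓.

I_D ≈ 1.8 mA, V_DS ≈ 15 V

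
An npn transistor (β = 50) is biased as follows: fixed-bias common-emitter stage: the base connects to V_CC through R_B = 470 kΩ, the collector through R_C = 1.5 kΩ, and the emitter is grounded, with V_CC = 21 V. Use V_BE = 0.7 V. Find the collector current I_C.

Base loop: V_CC = I_B·R_B + V_BE, so I_B = (21 − 0.7)/470 kΩ = 0.0432 mA.
In the active region I_C = β·I_B = 50 × 0.0432 = 2.16 mA.
Collector loop: V_CE = V_CC − I_C·R_C = 21 − 2.16×1.5 = 17.8 V.
Since V_CE = 17.8 V > V_CE(sat) ≈ 0.2 V, the transistor is in the active region as assumed.

I_C ≈ 2.2 mA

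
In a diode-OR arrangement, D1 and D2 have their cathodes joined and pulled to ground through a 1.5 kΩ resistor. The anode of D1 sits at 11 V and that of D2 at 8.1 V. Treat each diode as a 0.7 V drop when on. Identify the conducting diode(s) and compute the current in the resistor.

Assume both conduct. Then node N would need to be at both 11−0.7 = 10.3 V and 8.1−0.7 = 7.4 V, which is impossible.
Assume only D1 conducts: V_N = 11 − 0.7 = 10.3 V, so I_R = 10.3/1.5 = 6.87 mA.
Check D2: its anode-to-cathode voltage is 8.1 − 10.3 = -2.2 V < 0.7 V, so it is off. The assumption is consistent.

Only D1 conducts; I_R ≈ 6.9 mA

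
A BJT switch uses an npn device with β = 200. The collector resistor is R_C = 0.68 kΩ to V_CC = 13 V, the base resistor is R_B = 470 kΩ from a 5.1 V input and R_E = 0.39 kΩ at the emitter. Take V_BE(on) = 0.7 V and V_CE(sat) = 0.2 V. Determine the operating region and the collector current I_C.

active; I_C ≈ 1.6 mA

Assume active. Base-emitter loop: I_B = (V_BB − V_BE)/(R_B + (β+1)R_E) = (5.1 − 0.7)/(470 + 201×0.39) = 0.00802 mA.
I_C = β·I_B = 200×0.00802 = 1.6 mA.
V_CE = V_CC − I_C·R_C − I_E·R_E = 13 − 1.6×0.68 − 1.61×0.39 = 11.3 V > V_CE(sat), so the active-region assumption holds.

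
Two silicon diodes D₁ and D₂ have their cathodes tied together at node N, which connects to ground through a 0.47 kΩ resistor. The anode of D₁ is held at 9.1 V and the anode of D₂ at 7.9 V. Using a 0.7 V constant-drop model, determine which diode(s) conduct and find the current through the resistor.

Only D₁ conducts; I_R ≈ 18 mA

Assume both conduct. Then node N would need to be at both 9.1−0.7 = 8.4 V and 7.9−0.7 = 7.2 V, which is impossible.
Assume only D₁ conducts: V_N = 9.1 − 0.7 = 8.4 V, so I_R = 8.4/0.47 = 17.9 mA.
Check D₂: its anode-to-cathode voltage is 7.9 − 8.4 = -0.5 V < 0.7 V, so it is off. The assumption is consistent.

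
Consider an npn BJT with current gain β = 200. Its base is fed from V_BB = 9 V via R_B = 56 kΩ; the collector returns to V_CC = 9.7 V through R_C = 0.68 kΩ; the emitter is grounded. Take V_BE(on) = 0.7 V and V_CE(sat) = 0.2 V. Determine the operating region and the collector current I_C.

Assume active: I_B = (9 − 0.7)/56 = 0.148 mA, giving I_C = β·I_B = 29.6 mA.
But then V_CE = 9.7 − 29.6×0.68 = -10.5 V < V_CE(sat) = 0.2 V — impossible in the active region.
So the transistor is saturated. With V_CE = 0.2 V, I_C = (V_CC − 0.2)/R_C = 9.5/0.68 = 14 mA.
Check: β·I_B = 29.6 mA > I_C = 14 mA, confirming saturation.

saturation; I_C ≈ 14 mA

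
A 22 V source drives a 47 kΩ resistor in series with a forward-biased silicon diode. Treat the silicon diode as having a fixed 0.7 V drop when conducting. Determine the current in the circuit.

I ≈ 0.45 mA

KVL around the loop: 22 = V_D + I·R = 0.7 + I × 47 kΩ.
So I = (22 − 0.7) / 47 kΩ = 21.3 / 47 = 0.453 mA.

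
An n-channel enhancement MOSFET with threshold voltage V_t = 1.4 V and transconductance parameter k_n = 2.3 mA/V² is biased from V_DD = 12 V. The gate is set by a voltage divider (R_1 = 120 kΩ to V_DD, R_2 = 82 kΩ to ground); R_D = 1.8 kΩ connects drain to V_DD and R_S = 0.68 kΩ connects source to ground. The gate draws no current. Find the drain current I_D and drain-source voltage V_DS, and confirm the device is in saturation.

V_G = V_DD·R_2/(R_1+R_2) = 12×82/202 = 4.87 V.
Assume saturation: I_D = (k_n/2)(V_GS − V_t)² with V_GS = V_G − I_D·R_S = 4.87 − 0.68·I_D.
Substituting gives 0.532·I_D² − 6.43·I_D + 13.9 = 0, with roots I_D = 2.81 or 9.28 mA.
The root I_D = 9.28 mA gives V_GS = -1.44 V ≤ V_t, so take I_D = 2.81 mA.
Then V_GS = 2.96 V and V_DS = V_DD − I_D(R_D+R_S) = 12 − 2.81×2.48 = 5.04 V.
Saturation requires V_DS ≥ V_GS − V_t = 1.56 V; 5.04 ≥ 1.56 ✓.

I_D ≈ 2.8 mA, V_DS ≈ 5 V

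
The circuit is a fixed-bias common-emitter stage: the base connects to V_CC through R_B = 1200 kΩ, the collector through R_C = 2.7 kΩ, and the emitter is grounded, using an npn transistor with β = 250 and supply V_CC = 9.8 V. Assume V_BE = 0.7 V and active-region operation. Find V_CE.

V_CE ≈ 4.7 V

Base loop: V_CC = I_B·R_B + V_BE, so I_B = (9.8 − 0.7)/1200 kΩ = 0.00758 mA.
In the active region I_C = β·I_B = 250 × 0.00758 = 1.9 mA.
Collector loop: V_CE = V_CC − I_C·R_C = 9.8 − 1.9×2.7 = 4.68 V.
Since V_CE = 4.68 V > V_CE(sat) ≈ 0.2 V, the transistor is in the active region as assumed.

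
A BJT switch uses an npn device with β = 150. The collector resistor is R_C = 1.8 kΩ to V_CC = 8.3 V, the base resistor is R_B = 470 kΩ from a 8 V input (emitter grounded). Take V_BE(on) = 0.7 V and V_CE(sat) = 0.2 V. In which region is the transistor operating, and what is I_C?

Assume active. Base-emitter loop: I_B = (V_BB − V_BE)/R_B = (8 − 0.7)/470 = 0.0155 mA.
I_C = β·I_B = 150×0.0155 = 2.33 mA.
V_CE = V_CC − I_C·R_C = 8.3 − 2.33×1.8 = 4.11 V > V_CE(sat), so the active-region assumption holds.

active; I_C ≈ 2.3 mA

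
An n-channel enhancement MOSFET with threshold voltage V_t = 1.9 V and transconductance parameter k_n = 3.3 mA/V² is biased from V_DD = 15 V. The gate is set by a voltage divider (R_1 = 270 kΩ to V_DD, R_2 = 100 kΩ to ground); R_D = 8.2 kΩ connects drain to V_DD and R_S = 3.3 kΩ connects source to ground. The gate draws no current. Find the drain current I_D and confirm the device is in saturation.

I_D ≈ 0.49 mA

V_G = V_DD·R_2/(R_1+R_2) = 15×100/370 = 4.05 V.
Assume saturation: I_D = (k_n/2)(V_GS − V_t)² with V_GS = V_G − I_D·R_S = 4.05 − 3.3·I_D.
Substituting gives 18·I_D² − 24.5·I_D + 7.66 = 0, with roots I_D = 0.488 or 0.873 mA.
The root I_D = 0.873 mA gives V_GS = 1.17 V ≤ V_t, so take I_D = 0.488 mA.
Then V_GS = 2.44 V and V_DS = V_DD − I_D(R_D+R_S) = 15 − 0.488×11.5 = 9.39 V.
Saturation requires V_DS ≥ V_GS − V_t = 0.544 V; 9.39 ≥ 0.544 ✓.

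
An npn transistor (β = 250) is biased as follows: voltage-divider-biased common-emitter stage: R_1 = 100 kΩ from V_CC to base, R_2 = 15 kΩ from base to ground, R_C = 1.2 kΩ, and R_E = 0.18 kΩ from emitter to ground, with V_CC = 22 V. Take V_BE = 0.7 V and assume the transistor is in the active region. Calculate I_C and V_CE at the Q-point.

Thevenize the base divider: V_Th = V_CC·R_2/(R_1+R_2) = 22×15/115 = 2.87 V, R_Th = R_1‖R_2 = 13 kΩ.
Base-emitter loop: V_Th = I_B·R_Th + V_BE + (β+1)I_B·R_E, so I_B = (2.87 − 0.7) / (13 + 251×0.18) = 0.0373 mA.
I_C = β·I_B = 250×0.0373 = 9.32 mA, and I_E = (β+1)I_B = 9.35 mA.
V_CE = V_CC − I_C·R_C − I_E·R_E = 22 − 9.32×1.2 − 9.35×0.18 = 9.14 V.
V_CE = 9.14 V > 0.2 V confirms active-region operation.

I_C ≈ 9.3 mA, V_CE ≈ 9.1 V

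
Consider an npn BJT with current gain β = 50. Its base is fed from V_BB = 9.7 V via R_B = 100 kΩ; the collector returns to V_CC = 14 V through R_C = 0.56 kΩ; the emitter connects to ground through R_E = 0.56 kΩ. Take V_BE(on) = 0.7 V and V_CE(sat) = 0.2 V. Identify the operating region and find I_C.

active; I_C ≈ 3.5 mA

Assume active. Base-emitter loop: I_B = (V_BB − V_BE)/(R_B + (β+1)R_E) = (9.7 − 0.7)/(100 + 51×0.56) = 0.07 mA.
I_C = β·I_B = 50×0.07 = 3.5 mA.
V_CE = V_CC − I_C·R_C − I_E·R_E = 14 − 3.5×0.56 − 3.57×0.56 = 10 V > V_CE(sat), so the active-region assumption holds.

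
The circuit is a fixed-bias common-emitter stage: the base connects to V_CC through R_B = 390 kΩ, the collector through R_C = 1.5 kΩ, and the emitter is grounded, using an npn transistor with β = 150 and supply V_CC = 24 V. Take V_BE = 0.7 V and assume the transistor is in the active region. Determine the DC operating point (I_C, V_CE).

I_C ≈ 9 mA, V_CE ≈ 11 V

Base loop: V_CC = I_B·R_B + V_BE, so I_B = (24 − 0.7)/390 kΩ = 0.0597 mA.
In the active region I_C = β·I_B = 150 × 0.0597 = 8.96 mA.
Collector loop: V_CE = V_CC − I_C·R_C = 24 − 8.96×1.5 = 10.6 V.
Since V_CE = 10.6 V > V_CE(sat) ≈ 0.2 V, the transistor is in the active region as assumed.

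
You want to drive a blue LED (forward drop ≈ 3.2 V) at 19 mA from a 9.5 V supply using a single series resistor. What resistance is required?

R ≈ 0.33 kΩ

The resistor drops V_S − V_D = 9.5 − 3.2 = 6.3 V at 19 mA.
R = 6.3 V / 19 mA = 0.332 kΩ.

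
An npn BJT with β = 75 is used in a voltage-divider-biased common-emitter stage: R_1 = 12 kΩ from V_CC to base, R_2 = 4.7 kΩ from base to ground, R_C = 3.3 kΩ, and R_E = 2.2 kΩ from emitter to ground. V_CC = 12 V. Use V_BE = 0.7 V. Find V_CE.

V_CE ≈ 5.5 V

Thevenize the base divider: V_Th = V_CC·R_2/(R_1+R_2) = 12×4.7/16.7 = 3.38 V, R_Th = R_1‖R_2 = 3.38 kΩ.
Base-emitter loop: V_Th = I_B·R_Th + V_BE + (β+1)I_B·R_E, so I_B = (3.38 − 0.7) / (3.38 + 76×2.2) = 0.0157 mA.
I_C = β·I_B = 75×0.0157 = 1.18 mA, and I_E = (β+1)I_B = 1.19 mA.
V_CE = V_CC − I_C·R_C − I_E·R_E = 12 − 1.18×3.3 − 1.19×2.2 = 5.49 V.
V_CE = 5.49 V > 0.2 V confirms active-region operation.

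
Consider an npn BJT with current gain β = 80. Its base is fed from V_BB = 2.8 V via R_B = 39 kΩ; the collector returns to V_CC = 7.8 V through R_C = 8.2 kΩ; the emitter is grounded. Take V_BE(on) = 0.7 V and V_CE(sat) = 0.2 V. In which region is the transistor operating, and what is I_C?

saturation; I_C ≈ 0.93 mA

Assume active: I_B = (2.8 − 0.7)/39 = 0.0538 mA, giving I_C = β·I_B = 4.31 mA.
But then V_CE = 7.8 − 4.31×8.2 = -27.5 V < V_CE(sat) = 0.2 V — impossible in the active region.
So the transistor is saturated. With V_CE = 0.2 V, I_C = (V_CC − 0.2)/R_C = 7.6/8.2 = 0.927 mA.
Check: β·I_B = 4.31 mA > I_C = 0.927 mA, confirming saturation.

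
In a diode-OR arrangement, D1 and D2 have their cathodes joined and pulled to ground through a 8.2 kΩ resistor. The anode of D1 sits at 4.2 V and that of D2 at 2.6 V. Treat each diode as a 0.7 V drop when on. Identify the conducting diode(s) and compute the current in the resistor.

Only D1 conducts; I_R ≈ 0.43 mA

Assume both conduct. Then node N would need to be at both 4.2−0.7 = 3.5 V and 2.6−0.7 = 1.9 V, which is impossible.
Assume only D1 conducts: V_N = 4.2 − 0.7 = 3.5 V, so I_R = 3.5/8.2 = 0.427 mA.
Check D2: its anode-to-cathode voltage is 2.6 − 3.5 = -0.9 V < 0.7 V, so it is off. The assumption is consistent.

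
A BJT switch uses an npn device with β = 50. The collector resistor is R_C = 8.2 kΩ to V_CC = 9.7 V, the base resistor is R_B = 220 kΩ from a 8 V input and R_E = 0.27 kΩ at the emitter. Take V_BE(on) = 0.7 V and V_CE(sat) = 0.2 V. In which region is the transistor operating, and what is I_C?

saturation; I_C ≈ 1.1 mA

Assume active: I_B = (8 − 0.7)/(220 + 51×0.27) = 0.0312 mA, I_C = β·I_B = 1.56 mA.
Then V_CE = 9.7 − 1.56×8.2 − 1.59×0.27 = -3.53 V < 0.2 V — the active assumption fails.
Re-solve with V_CE = 0.2 V. KCL at the emitter: V_E/R_E = (V_BB−0.7−V_E)/R_B + (V_CC−0.2−V_E)/R_C, giving V_E = 0.311 V.
I_C = (V_CC − 0.2 − V_E)/R_C = (9.5 − 0.311)/8.2 = 1.12 mA.
Check: I_B = (7.3 − 0.311)/220 = 0.0318 mA, and β·I_B = 1.59 mA > I_C, confirming saturation.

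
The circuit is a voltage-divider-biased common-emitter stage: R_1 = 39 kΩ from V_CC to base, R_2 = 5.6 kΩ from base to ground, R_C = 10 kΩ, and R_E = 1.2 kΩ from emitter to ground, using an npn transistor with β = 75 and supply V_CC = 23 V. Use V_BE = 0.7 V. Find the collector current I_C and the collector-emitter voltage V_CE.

Thevenize the base divider: V_Th = V_CC·R_2/(R_1+R_2) = 23×5.6/44.6 = 2.89 V, R_Th = R_1‖R_2 = 4.9 kΩ.
Base-emitter loop: V_Th = I_B·R_Th + V_BE + (β+1)I_B·R_E, so I_B = (2.89 − 0.7) / (4.9 + 76×1.2) = 0.0228 mA.
I_C = β·I_B = 75×0.0228 = 1.71 mA, and I_E = (β+1)I_B = 1.73 mA.
V_CE = V_CC − I_C·R_C − I_E·R_E = 23 − 1.71×10 − 1.73×1.2 = 3.85 V.
V_CE = 3.85 V > 0.2 V confirms active-region operation.

I_C ≈ 1.7 mA, V_CE ≈ 3.8 V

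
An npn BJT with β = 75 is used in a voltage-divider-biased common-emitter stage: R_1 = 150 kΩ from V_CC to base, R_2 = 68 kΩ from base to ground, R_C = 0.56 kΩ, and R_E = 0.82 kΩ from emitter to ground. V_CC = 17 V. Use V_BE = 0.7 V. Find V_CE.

Thevenize the base divider: V_Th = V_CC·R_2/(R_1+R_2) = 17×68/218 = 5.3 V, R_Th = R_1‖R_2 = 46.8 kΩ.
Base-emitter loop: V_Th = I_B·R_Th + V_BE + (β+1)I_B·R_E, so I_B = (5.3 − 0.7) / (46.8 + 76×0.82) = 0.0422 mA.
I_C = β·I_B = 75×0.0422 = 3.16 mA, and I_E = (β+1)I_B = 3.21 mA.
V_CE = V_CC − I_C·R_C − I_E·R_E = 17 − 3.16×0.56 − 3.21×0.82 = 12.6 V.
V_CE = 12.6 V > 0.2 V confirms active-region operation.

V_CE ≈ 13 V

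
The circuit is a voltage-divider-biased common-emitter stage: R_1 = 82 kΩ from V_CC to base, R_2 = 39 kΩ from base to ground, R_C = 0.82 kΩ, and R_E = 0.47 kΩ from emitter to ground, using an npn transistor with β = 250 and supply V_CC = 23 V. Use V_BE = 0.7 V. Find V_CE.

Thevenize the base divider: V_Th = V_CC·R_2/(R_1+R_2) = 23×39/121 = 7.41 V, R_Th = R_1‖R_2 = 26.4 kΩ.
Base-emitter loop: V_Th = I_B·R_Th + V_BE + (β+1)I_B·R_E, so I_B = (7.41 − 0.7) / (26.4 + 251×0.47) = 0.0465 mA.
I_C = β·I_B = 250×0.0465 = 11.6 mA, and I_E = (β+1)I_B = 11.7 mA.
V_CE = V_CC − I_C·R_C − I_E·R_E = 23 − 11.6×0.82 − 11.7×0.47 = 7.98 V.
V_CE = 7.98 V > 0.2 V confirms active-region operation.

V_CE ≈ 8 V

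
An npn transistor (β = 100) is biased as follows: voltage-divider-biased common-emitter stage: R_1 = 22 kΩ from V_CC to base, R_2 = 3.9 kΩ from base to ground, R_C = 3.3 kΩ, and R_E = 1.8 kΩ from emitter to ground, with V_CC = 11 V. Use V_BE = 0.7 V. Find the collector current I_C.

Thevenize the base divider: V_Th = V_CC·R_2/(R_1+R_2) = 11×3.9/25.9 = 1.66 V, R_Th = R_1‖R_2 = 3.31 kΩ.
Base-emitter loop: V_Th = I_B·R_Th + V_BE + (β+1)I_B·R_E, so I_B = (1.66 − 0.7) / (3.31 + 101×1.8) = 0.00517 mA.
I_C = β·I_B = 100×0.00517 = 0.517 mA, and I_E = (β+1)I_B = 0.522 mA.
V_CE = V_CC − I_C·R_C − I_E·R_E = 11 − 0.517×3.3 − 0.522×1.8 = 8.36 V.
V_CE = 8.36 V > 0.2 V confirms active-region operation.

I_C ≈ 0.52 mA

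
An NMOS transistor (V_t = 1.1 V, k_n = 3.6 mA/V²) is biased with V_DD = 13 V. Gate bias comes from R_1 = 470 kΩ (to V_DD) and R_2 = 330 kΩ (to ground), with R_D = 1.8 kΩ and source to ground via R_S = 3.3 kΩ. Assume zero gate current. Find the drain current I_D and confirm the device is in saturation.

V_G = V_DD·R_2/(R_1+R_2) = 13×330/800 = 5.36 V.
Assume saturation: I_D = (k_n/2)(V_GS − V_t)² with V_GS = V_G − I_D·R_S = 5.36 − 3.3·I_D.
Substituting gives 19.6·I_D² − 51.6·I_D + 32.7 = 0, with roots I_D = 1.06 or 1.58 mA.
The root I_D = 1.58 mA gives V_GS = 0.165 V ≤ V_t, so take I_D = 1.06 mA.
Then V_GS = 1.87 V and V_DS = V_DD − I_D(R_D+R_S) = 13 − 1.06×5.1 = 7.6 V.
Saturation requires V_DS ≥ V_GS − V_t = 0.767 V; 7.6 ≥ 0.767 ✓.

I_D ≈ 1.1 mA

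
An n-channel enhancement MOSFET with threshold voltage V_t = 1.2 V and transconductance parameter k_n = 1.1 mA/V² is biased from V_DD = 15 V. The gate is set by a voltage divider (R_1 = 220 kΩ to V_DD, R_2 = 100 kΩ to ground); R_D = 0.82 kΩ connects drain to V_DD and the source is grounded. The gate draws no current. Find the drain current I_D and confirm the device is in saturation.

V_G = V_DD·R_2/(R_1+R_2) = 15×100/320 = 4.69 V. With the source grounded, V_GS = V_G = 4.69 V.
Assume saturation: I_D = (k_n/2)(V_GS − V_t)² = (1.1/2)×(4.69 − 1.2)² = 0.55×3.49² = 6.69 mA.
V_DS = V_DD − I_D·R_D = 15 − 6.69×0.82 = 9.51 V.
Saturation requires V_DS ≥ V_GS − V_t = 3.49 V; 9.51 ≥ 3.49 ✓.

I_D ≈ 6.7 mA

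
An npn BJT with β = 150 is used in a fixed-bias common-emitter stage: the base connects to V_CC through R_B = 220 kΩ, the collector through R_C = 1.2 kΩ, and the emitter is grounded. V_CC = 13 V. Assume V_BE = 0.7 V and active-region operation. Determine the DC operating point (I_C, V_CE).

Base loop: V_CC = I_B·R_B + V_BE, so I_B = (13 − 0.7)/220 kΩ = 0.0559 mA.
In the active region I_C = β·I_B = 150 × 0.0559 = 8.39 mA.
Collector loop: V_CE = V_CC − I_C·R_C = 13 − 8.39×1.2 = 2.94 V.
Since V_CE = 2.94 V > V_CE(sat) ≈ 0.2 V, the transistor is in the active region as assumed.

I_C ≈ 8.4 mA, V_CE ≈ 2.9 V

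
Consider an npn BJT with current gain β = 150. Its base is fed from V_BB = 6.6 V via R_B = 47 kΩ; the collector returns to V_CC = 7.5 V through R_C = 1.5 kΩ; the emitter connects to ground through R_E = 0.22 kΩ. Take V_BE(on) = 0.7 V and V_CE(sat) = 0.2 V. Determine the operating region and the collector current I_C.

Assume active: I_B = (6.6 − 0.7)/(47 + 151×0.22) = 0.0735 mA, I_C = β·I_B = 11 mA.
Then V_CE = 7.5 − 11×1.5 − 11.1×0.22 = -11.5 V < 0.2 V — the active assumption fails.
Re-solve with V_CE = 0.2 V. KCL at the emitter: V_E/R_E = (V_BB−0.7−V_E)/R_B + (V_CC−0.2−V_E)/R_C, giving V_E = 0.954 V.
I_C = (V_CC − 0.2 − V_E)/R_C = (7.3 − 0.954)/1.5 = 4.23 mA.
Check: I_B = (5.9 − 0.954)/47 = 0.105 mA, and β·I_B = 15.8 mA > I_C, confirming saturation.

saturation; I_C ≈ 4.2 mA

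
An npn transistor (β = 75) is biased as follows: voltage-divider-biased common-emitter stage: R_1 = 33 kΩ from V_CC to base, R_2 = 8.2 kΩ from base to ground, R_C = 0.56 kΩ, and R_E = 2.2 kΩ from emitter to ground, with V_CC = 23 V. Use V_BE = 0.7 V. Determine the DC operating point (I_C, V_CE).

I_C ≈ 1.7 mA, V_CE ≈ 18 V

Thevenize the base divider: V_Th = V_CC·R_2/(R_1+R_2) = 23×8.2/41.2 = 4.58 V, R_Th = R_1‖R_2 = 6.57 kΩ.
Base-emitter loop: V_Th = I_B·R_Th + V_BE + (β+1)I_B·R_E, so I_B = (4.58 − 0.7) / (6.57 + 76×2.2) = 0.0223 mA.
I_C = β·I_B = 75×0.0223 = 1.67 mA, and I_E = (β+1)I_B = 1.7 mA.
V_CE = V_CC − I_C·R_C − I_E·R_E = 23 − 1.67×0.56 − 1.7×2.2 = 18.3 V.
V_CE = 18.3 V > 0.2 V confirms active-region operation.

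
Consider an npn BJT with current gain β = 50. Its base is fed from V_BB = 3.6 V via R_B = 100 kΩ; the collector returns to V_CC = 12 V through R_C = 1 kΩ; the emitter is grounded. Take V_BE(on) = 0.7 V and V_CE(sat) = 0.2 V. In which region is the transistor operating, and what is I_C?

active; I_C ≈ 1.5 mA

Assume active. Base-emitter loop: I_B = (V_BB − V_BE)/R_B = (3.6 − 0.7)/100 = 0.029 mA.
I_C = β·I_B = 50×0.029 = 1.45 mA.
V_CE = V_CC − I_C·R_C = 12 − 1.45×1 = 10.6 V > V_CE(sat), so the active-region assumption holds.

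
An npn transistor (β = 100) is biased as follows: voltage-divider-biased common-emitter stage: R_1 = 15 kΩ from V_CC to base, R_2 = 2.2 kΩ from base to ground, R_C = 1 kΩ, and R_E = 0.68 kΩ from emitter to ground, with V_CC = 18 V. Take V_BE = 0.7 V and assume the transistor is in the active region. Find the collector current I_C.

Thevenize the base divider: V_Th = V_CC·R_2/(R_1+R_2) = 18×2.2/17.2 = 2.3 V, R_Th = R_1‖R_2 = 1.92 kΩ.
Base-emitter loop: V_Th = I_B·R_Th + V_BE + (β+1)I_B·R_E, so I_B = (2.3 − 0.7) / (1.92 + 101×0.68) = 0.0227 mA.
I_C = β·I_B = 100×0.0227 = 2.27 mA, and I_E = (β+1)I_B = 2.29 mA.
V_CE = V_CC − I_C·R_C − I_E·R_E = 18 − 2.27×1 − 2.29×0.68 = 14.2 V.
V_CE = 14.2 V > 0.2 V confirms active-region operation.

I_C ≈ 2.3 mA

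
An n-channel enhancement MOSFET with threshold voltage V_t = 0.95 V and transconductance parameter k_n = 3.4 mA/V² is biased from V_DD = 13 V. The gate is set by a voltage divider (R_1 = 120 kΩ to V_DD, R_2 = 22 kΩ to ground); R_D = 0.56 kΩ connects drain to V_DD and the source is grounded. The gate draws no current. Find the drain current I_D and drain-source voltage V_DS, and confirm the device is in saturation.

V_G = V_DD·R_2/(R_1+R_2) = 13×22/142 = 2.01 V. With the source grounded, V_GS = V_G = 2.01 V.
Assume saturation: I_D = (k_n/2)(V_GS − V_t)² = (3.4/2)×(2.01 − 0.95)² = 1.7×1.06² = 1.92 mA.
V_DS = V_DD − I_D·R_D = 13 − 1.92×0.56 = 11.9 V.
Saturation requires V_DS ≥ V_GS − V_t = 1.06 V; 11.9 ≥ 1.06 ✓.

I_D ≈ 1.9 mA, V_DS ≈ 12 V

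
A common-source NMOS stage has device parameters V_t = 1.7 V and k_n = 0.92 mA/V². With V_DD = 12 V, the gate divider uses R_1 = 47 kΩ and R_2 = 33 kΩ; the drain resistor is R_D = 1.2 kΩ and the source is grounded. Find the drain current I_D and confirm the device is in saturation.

V_G = V_DD·R_2/(R_1+R_2) = 12×33/80 = 4.95 V. With the source grounded, V_GS = V_G = 4.95 V.
Assume saturation: I_D = (k_n/2)(V_GS − V_t)² = (0.92/2)×(4.95 − 1.7)² = 0.46×3.25² = 4.86 mA.
V_DS = V_DD − I_D·R_D = 12 − 4.86×1.2 = 6.17 V.
Saturation requires V_DS ≥ V_GS − V_t = 3.25 V; 6.17 ≥ 3.25 ✓.

I_D ≈ 4.9 mA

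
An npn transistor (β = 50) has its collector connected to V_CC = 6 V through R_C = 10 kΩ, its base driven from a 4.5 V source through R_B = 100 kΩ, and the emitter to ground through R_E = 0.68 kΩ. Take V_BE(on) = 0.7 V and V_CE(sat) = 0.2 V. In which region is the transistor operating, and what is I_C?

Assume active: I_B = (4.5 − 0.7)/(100 + 51×0.68) = 0.0282 mA, I_C = β·I_B = 1.41 mA.
Then V_CE = 6 − 1.41×10 − 1.44×0.68 = -9.09 V < 0.2 V — the active assumption fails.
Re-solve with V_CE = 0.2 V. KCL at the emitter: V_E/R_E = (V_BB−0.7−V_E)/R_B + (V_CC−0.2−V_E)/R_C, giving V_E = 0.391 V.
I_C = (V_CC − 0.2 − V_E)/R_C = (5.8 − 0.391)/10 = 0.541 mA.
Check: I_B = (3.8 − 0.391)/100 = 0.0341 mA, and β·I_B = 1.7 mA > I_C, confirming saturation.

saturation; I_C ≈ 0.54 mA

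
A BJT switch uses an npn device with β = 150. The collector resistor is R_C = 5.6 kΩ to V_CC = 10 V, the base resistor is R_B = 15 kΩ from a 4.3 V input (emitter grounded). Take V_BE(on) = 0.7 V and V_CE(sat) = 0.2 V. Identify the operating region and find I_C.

saturation; I_C ≈ 1.8 mA

Assume active: I_B = (4.3 − 0.7)/15 = 0.24 mA, giving I_C = β·I_B = 36 mA.
But then V_CE = 10 − 36×5.6 = -192 V < V_CE(sat) = 0.2 V — impossible in the active region.
So the transistor is saturated. With V_CE = 0.2 V, I_C = (V_CC − 0.2)/R_C = 9.8/5.6 = 1.75 mA.
Check: β·I_B = 36 mA > I_C = 1.75 mA, confirming saturation.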